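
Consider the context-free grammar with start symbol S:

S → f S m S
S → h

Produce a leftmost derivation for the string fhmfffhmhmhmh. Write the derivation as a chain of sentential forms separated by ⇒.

S ⇒ fSmS ⇒ fhmS ⇒ fhmfSmS ⇒ fhmffSmSmS ⇒ fhmfffSmSmSmS ⇒ fhmfffhmSmSmS ⇒ fhmfffhmhmSmS ⇒ fhmfffhmhmhmS ⇒ fhmfffhmhmhmh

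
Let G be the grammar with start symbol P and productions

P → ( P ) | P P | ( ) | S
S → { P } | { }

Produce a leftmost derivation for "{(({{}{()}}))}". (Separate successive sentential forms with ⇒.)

P ⇒ S   [P → S]
S ⇒ {P}   [S → { P }]
{P} ⇒ {(P)}   [P → ( P )]
{(P)} ⇒ {((P))}   [P → ( P )]
{((P))} ⇒ {((S))}   [P → S]
{((S))} ⇒ {(({P}))}   [S → { P }]
{(({P}))} ⇒ {(({PP}))}   [P → P P]
{(({PP}))} ⇒ {(({SP}))}   [P → S]
{(({SP}))} ⇒ {(({{}P}))}   [S → { }]
{(({{}P}))} ⇒ {(({{}S}))}   [P → S]
{(({{}S}))} ⇒ {(({{}{P}}))}   [S → { P }]
{(({{}{P}}))} ⇒ {(({{}{()}}))}   [P → ( )]

P⇒S⇒{P}⇒{(P)}⇒{((P))}⇒{((S))}⇒{(({P}))}⇒{(({PP}))}⇒{(({SP}))}⇒{(({{}P}))}⇒{(({{}S}))}⇒{(({{}{P}}))}⇒{(({{}{()}}))}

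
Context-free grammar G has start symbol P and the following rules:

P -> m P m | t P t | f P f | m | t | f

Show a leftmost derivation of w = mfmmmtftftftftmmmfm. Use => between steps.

P=>mPm=>mfPfm=>mfmPmfm=>mfmmPmmfm=>mfmmmPmmmfm=>mfmmmtPtmmmfm=>mfmmmtfPftmmmfm=>mfmmmtftPtftmmmfm=>mfmmmtftfPftftmmmfm=>mfmmmtftftftftmmmfm

P => mPm   [P -> m P m]
mPm => mfPfm   [P -> f P f]
mfPfm => mfmPmfm   [P -> m P m]
mfmPmfm => mfmmPmmfm   [P -> m P m]
mfmmPmmfm => mfmmmPmmmfm   [P -> m P m]
mfmmmPmmmfm => mfmmmtPtmmmfm   [P -> t P t]
mfmmmtPtmmmfm => mfmmmtfPftmmmfm   [P -> f P f]
mfmmmtfPftmmmfm => mfmmmtftPtftmmmfm   [P -> t P t]
mfmmmtftPtftmmmfm => mfmmmtftfPftftmmmfm   [P -> f P f]
mfmmmtftfPftftmmmfm => mfmmmtftftftftmmmfm   [P -> t]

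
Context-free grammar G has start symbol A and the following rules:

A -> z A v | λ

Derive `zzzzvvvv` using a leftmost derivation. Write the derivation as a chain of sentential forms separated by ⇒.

A ⇒ zAv ⇒ zzAvv ⇒ zzzAvvv ⇒ zzzzAvvvv ⇒ zzzzvvvv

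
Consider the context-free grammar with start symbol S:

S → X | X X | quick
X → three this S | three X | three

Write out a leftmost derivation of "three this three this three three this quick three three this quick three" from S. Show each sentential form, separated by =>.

S => X X => three this S X => three this X X X => three this three this S X X => three this three this X X X X => three this three this three X X X X => three this three this three three this S X X X => three this three this three three this quick X X X => three this three this three three this quick three X X => three this three this three three this quick three three this S X => three this three this three three this quick three three this quick X => three this three this three three this quick three three this quick three

S => X X   [S → X X]
X X => three this S X   [X → three this S]
three this S X => three this X X X   [S → X X]
three this X X X => three this three this S X X   [X → three this S]
three this three this S X X => three this three this X X X X   [S → X X]
three this three this X X X X => three this three this three X X X X   [X → three X]
three this three this three X X X X => three this three this three three this S X X X   [X → three this S]
three this three this three three this S X X X => three this three this three three this quick X X X   [S → quick]
three this three this three three this quick X X X => three this three this three three this quick three X X   [X → three]
three this three this three three this quick three X X => three this three this three three this quick three three this S X   [X → three this S]
three this three this three three this quick three three this S X => three this three this three three this quick three three this quick X   [S → quick]
three this three this three three this quick three three this quick X => three this three this three three this quick three three this quick three   [X → three]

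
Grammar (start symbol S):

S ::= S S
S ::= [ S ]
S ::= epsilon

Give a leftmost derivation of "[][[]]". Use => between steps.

S=>SS=>[S]S=>[]S=>[]SS=>[]SSS=>[][S]SS=>[][SS]SS=>[][[S]S]SS=>[][[]S]SS=>[][[]]SS=>[][[]]S=>[][[]]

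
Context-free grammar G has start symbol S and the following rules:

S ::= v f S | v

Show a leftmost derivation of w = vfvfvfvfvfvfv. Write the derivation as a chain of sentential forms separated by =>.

S => vfS => vfvfS => vfvfvfS => vfvfvfvfS => vfvfvfvfvfS => vfvfvfvfvfvfS => vfvfvfvfvfvfv

S => vfS   [S ::= v f S]
vfS => vfvfS   [S ::= v f S]
vfvfS => vfvfvfS   [S ::= v f S]
vfvfvfS => vfvfvfvfS   [S ::= v f S]
vfvfvfvfS => vfvfvfvfvfS   [S ::= v f S]
vfvfvfvfvfS => vfvfvfvfvfvfS   [S ::= v f S]
vfvfvfvfvfvfS => vfvfvfvfvfvfv   [S ::= v]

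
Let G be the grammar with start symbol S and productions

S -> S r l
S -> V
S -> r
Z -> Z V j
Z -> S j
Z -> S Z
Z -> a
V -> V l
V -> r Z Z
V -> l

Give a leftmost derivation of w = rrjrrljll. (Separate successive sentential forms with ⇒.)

S ⇒ V ⇒ Vl ⇒ Vll ⇒ rZZll ⇒ rSjZll ⇒ rrjZll ⇒ rrjSjll ⇒ rrjSrljll ⇒ rrjrrljll

S ⇒ V   [S -> V]
V ⇒ Vl   [V -> V l]
Vl ⇒ Vll   [V -> V l]
Vll ⇒ rZZll   [V -> r Z Z]
rZZll ⇒ rSjZll   [Z -> S j]
rSjZll ⇒ rrjZll   [S -> r]
rrjZll ⇒ rrjSjll   [Z -> S j]
rrjSjll ⇒ rrjSrljll   [S -> S r l]
rrjSrljll ⇒ rrjrrljll   [S -> r]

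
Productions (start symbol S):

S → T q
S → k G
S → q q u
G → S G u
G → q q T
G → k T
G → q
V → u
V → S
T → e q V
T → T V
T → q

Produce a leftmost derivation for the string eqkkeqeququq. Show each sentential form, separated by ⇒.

S ⇒ Tq   [S → T q]
Tq ⇒ eqVq   [T → e q V]
eqVq ⇒ eqSq   [V → S]
eqSq ⇒ eqkGq   [S → k G]
eqkGq ⇒ eqkkTq   [G → k T]
eqkkTq ⇒ eqkkTVq   [T → T V]
eqkkTVq ⇒ eqkkeqVVq   [T → e q V]
eqkkeqVVq ⇒ eqkkeqSVq   [V → S]
eqkkeqSVq ⇒ eqkkeqTqVq   [S → T q]
eqkkeqTqVq ⇒ eqkkeqeqVqVq   [T → e q V]
eqkkeqeqVqVq ⇒ eqkkeqequqVq   [V → u]
eqkkeqequqVq ⇒ eqkkeqeququq   [V → u]

S ⇒ Tq ⇒ eqVq ⇒ eqSq ⇒ eqkGq ⇒ eqkkTq ⇒ eqkkTVq ⇒ eqkkeqVVq ⇒ eqkkeqSVq ⇒ eqkkeqTqVq ⇒ eqkkeqeqVqVq ⇒ eqkkeqequqVq ⇒ eqkkeqeququq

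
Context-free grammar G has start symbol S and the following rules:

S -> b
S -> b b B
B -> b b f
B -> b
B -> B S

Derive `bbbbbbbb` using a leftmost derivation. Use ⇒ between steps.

S⇒bbB⇒bbBS⇒bbBSS⇒bbBSSS⇒bbbSSS⇒bbbbSS⇒bbbbbbBS⇒bbbbbbbS⇒bbbbbbbb

S ⇒ bbB   [S -> b b B]
bbB ⇒ bbBS   [B -> B S]
bbBS ⇒ bbBSS   [B -> B S]
bbBSS ⇒ bbBSSS   [B -> B S]
bbBSSS ⇒ bbbSSS   [B -> b]
bbbSSS ⇒ bbbbSS   [S -> b]
bbbbSS ⇒ bbbbbbBS   [S -> b b B]
bbbbbbBS ⇒ bbbbbbbS   [B -> b]
bbbbbbbS ⇒ bbbbbbbb   [S -> b]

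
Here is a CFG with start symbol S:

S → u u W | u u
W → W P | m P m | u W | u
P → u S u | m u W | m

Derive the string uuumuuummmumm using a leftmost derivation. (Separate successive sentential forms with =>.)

S => uuW => uuuW => uuuWP => uuumPmP => uuumuSumP => uuumuuuWumP => uuumuuumPmumP => uuumuuummmumP => uuumuuummmumm

S => uuW   [S → u u W]
uuW => uuuW   [W → u W]
uuuW => uuuWP   [W → W P]
uuuWP => uuumPmP   [W → m P m]
uuumPmP => uuumuSumP   [P → u S u]
uuumuSumP => uuumuuuWumP   [S → u u W]
uuumuuuWumP => uuumuuumPmumP   [W → m P m]
uuumuuumPmumP => uuumuuummmumP   [P → m]
uuumuuummmumP => uuumuuummmumm   [P → m]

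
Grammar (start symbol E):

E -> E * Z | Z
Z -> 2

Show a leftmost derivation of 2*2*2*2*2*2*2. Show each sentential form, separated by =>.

E => E*Z => E*Z*Z => E*Z*Z*Z => E*Z*Z*Z*Z => E*Z*Z*Z*Z*Z => E*Z*Z*Z*Z*Z*Z => Z*Z*Z*Z*Z*Z*Z => 2*Z*Z*Z*Z*Z*Z => 2*2*Z*Z*Z*Z*Z => 2*2*2*Z*Z*Z*Z => 2*2*2*2*Z*Z*Z => 2*2*2*2*2*Z*Z => 2*2*2*2*2*2*Z => 2*2*2*2*2*2*2

E => E*Z   [E -> E * Z]
E*Z => E*Z*Z   [E -> E * Z]
E*Z*Z => E*Z*Z*Z   [E -> E * Z]
E*Z*Z*Z => E*Z*Z*Z*Z   [E -> E * Z]
E*Z*Z*Z*Z => E*Z*Z*Z*Z*Z   [E -> E * Z]
E*Z*Z*Z*Z*Z => E*Z*Z*Z*Z*Z*Z   [E -> E * Z]
E*Z*Z*Z*Z*Z*Z => Z*Z*Z*Z*Z*Z*Z   [E -> Z]
Z*Z*Z*Z*Z*Z*Z => 2*Z*Z*Z*Z*Z*Z   [Z -> 2]
2*Z*Z*Z*Z*Z*Z => 2*2*Z*Z*Z*Z*Z   [Z -> 2]
2*2*Z*Z*Z*Z*Z => 2*2*2*Z*Z*Z*Z   [Z -> 2]
2*2*2*Z*Z*Z*Z => 2*2*2*2*Z*Z*Z   [Z -> 2]
2*2*2*2*Z*Z*Z => 2*2*2*2*2*Z*Z   [Z -> 2]
2*2*2*2*2*Z*Z => 2*2*2*2*2*2*Z   [Z -> 2]
2*2*2*2*2*2*Z => 2*2*2*2*2*2*2   [Z -> 2]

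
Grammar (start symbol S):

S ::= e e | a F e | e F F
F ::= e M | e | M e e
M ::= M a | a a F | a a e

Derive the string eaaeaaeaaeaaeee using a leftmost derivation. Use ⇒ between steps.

S ⇒ eFF   [S ::= e F F]
eFF ⇒ eMeeF   [F ::= M e e]
eMeeF ⇒ eMaeeF   [M ::= M a]
eMaeeF ⇒ eaaFaeeF   [M ::= a a F]
eaaFaeeF ⇒ eaaeMaeeF   [F ::= e M]
eaaeMaeeF ⇒ eaaeaaFaeeF   [M ::= a a F]
eaaeaaFaeeF ⇒ eaaeaaeMaeeF   [F ::= e M]
eaaeaaeMaeeF ⇒ eaaeaaeMaaeeF   [M ::= M a]
eaaeaaeMaaeeF ⇒ eaaeaaeaaeaaeeF   [M ::= a a e]
eaaeaaeaaeaaeeF ⇒ eaaeaaeaaeaaeee   [F ::= e]

S ⇒ eFF ⇒ eMeeF ⇒ eMaeeF ⇒ eaaFaeeF ⇒ eaaeMaeeF ⇒ eaaeaaFaeeF ⇒ eaaeaaeMaeeF ⇒ eaaeaaeMaaeeF ⇒ eaaeaaeaaeaaeeF ⇒ eaaeaaeaaeaaeee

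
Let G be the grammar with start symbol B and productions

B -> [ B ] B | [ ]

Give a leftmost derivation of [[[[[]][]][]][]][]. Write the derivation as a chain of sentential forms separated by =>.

B => [B]B => [[B]B]B => [[[B]B]B]B => [[[[B]B]B]B]B => [[[[[]]B]B]B]B => [[[[[]][]]B]B]B => [[[[[]][]][]]B]B => [[[[[]][]][]][]]B => [[[[[]][]][]][]][]

B => [B]B   [B -> [ B ] B]
[B]B => [[B]B]B   [B -> [ B ] B]
[[B]B]B => [[[B]B]B]B   [B -> [ B ] B]
[[[B]B]B]B => [[[[B]B]B]B]B   [B -> [ B ] B]
[[[[B]B]B]B]B => [[[[[]]B]B]B]B   [B -> [ ]]
[[[[[]]B]B]B]B => [[[[[]][]]B]B]B   [B -> [ ]]
[[[[[]][]]B]B]B => [[[[[]][]][]]B]B   [B -> [ ]]
[[[[[]][]][]]B]B => [[[[[]][]][]][]]B   [B -> [ ]]
[[[[[]][]][]][]]B => [[[[[]][]][]][]][]   [B -> [ ]]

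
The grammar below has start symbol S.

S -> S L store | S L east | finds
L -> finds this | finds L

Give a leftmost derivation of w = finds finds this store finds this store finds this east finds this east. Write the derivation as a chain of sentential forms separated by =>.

S => S L east   [S -> S L east]
S L east => S L east L east   [S -> S L east]
S L east L east => S L store L east L east   [S -> S L store]
S L store L east L east => S L store L store L east L east   [S -> S L store]
S L store L store L east L east => finds L store L store L east L east   [S -> finds]
finds L store L store L east L east => finds finds this store L store L east L east   [L -> finds this]
finds finds this store L store L east L east => finds finds this store finds this store L east L east   [L -> finds this]
finds finds this store finds this store L east L east => finds finds this store finds this store finds this east L east   [L -> finds this]
finds finds this store finds this store finds this east L east => finds finds this store finds this store finds this east finds this east   [L -> finds this]

S => S L east => S L east L east => S L store L east L east => S L store L store L east L east => finds L store L store L east L east => finds finds this store L store L east L east => finds finds this store finds this store L east L east => finds finds this store finds this store finds this east L east => finds finds this store finds this store finds this east finds this east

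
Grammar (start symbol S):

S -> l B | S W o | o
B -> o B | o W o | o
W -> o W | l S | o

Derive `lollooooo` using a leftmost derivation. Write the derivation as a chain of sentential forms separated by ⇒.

S⇒lB⇒loWo⇒lolSo⇒lollBo⇒lolloBo⇒lollooWoo⇒lollooooo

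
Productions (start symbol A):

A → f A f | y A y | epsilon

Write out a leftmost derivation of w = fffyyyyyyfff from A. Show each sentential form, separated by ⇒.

A⇒fAf⇒ffAff⇒fffAfff⇒fffyAyfff⇒fffyyAyyfff⇒fffyyyAyyyfff⇒fffyyyyyyfff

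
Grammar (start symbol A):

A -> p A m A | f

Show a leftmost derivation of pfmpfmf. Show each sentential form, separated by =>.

A => pAmA => pfmA => pfmpAmA => pfmpfmA => pfmpfmf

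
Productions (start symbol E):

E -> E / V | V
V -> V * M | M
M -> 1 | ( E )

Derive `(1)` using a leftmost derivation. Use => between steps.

E => V => M => (E) => (V) => (M) => (1)

E => V   [E -> V]
V => M   [V -> M]
M => (E)   [M -> ( E )]
(E) => (V)   [E -> V]
(V) => (M)   [V -> M]
(M) => (1)   [M -> 1]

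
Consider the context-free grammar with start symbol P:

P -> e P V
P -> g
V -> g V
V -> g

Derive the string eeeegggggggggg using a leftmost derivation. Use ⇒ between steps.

P ⇒ ePV ⇒ eePVV ⇒ eeePVVV ⇒ eeeePVVVV ⇒ eeeegVVVV ⇒ eeeeggVVVV ⇒ eeeegggVVVV ⇒ eeeeggggVVVV ⇒ eeeegggggVVVV ⇒ eeeeggggggVVV ⇒ eeeegggggggVV ⇒ eeeeggggggggVV ⇒ eeeegggggggggV ⇒ eeeegggggggggg

P ⇒ ePV   [P -> e P V]
ePV ⇒ eePVV   [P -> e P V]
eePVV ⇒ eeePVVV   [P -> e P V]
eeePVVV ⇒ eeeePVVVV   [P -> e P V]
eeeePVVVV ⇒ eeeegVVVV   [P -> g]
eeeegVVVV ⇒ eeeeggVVVV   [V -> g V]
eeeeggVVVV ⇒ eeeegggVVVV   [V -> g V]
eeeegggVVVV ⇒ eeeeggggVVVV   [V -> g V]
eeeeggggVVVV ⇒ eeeegggggVVVV   [V -> g V]
eeeegggggVVVV ⇒ eeeeggggggVVV   [V -> g]
eeeeggggggVVV ⇒ eeeegggggggVV   [V -> g]
eeeegggggggVV ⇒ eeeeggggggggVV   [V -> g V]
eeeeggggggggVV ⇒ eeeegggggggggV   [V -> g]
eeeegggggggggV ⇒ eeeegggggggggg   [V -> g]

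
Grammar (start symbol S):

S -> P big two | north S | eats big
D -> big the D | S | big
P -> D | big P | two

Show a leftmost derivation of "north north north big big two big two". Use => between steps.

S => north S   [S -> north S]
north S => north P big two   [S -> P big two]
north P big two => north D big two   [P -> D]
north D big two => north S big two   [D -> S]
north S big two => north north S big two   [S -> north S]
north north S big two => north north north S big two   [S -> north S]
north north north S big two => north north north P big two big two   [S -> P big two]
north north north P big two big two => north north north D big two big two   [P -> D]
north north north D big two big two => north north north big big two big two   [D -> big]

S => north S => north P big two => north D big two => north S big two => north north S big two => north north north S big two => north north north P big two big two => north north north D big two big two => north north north big big two big two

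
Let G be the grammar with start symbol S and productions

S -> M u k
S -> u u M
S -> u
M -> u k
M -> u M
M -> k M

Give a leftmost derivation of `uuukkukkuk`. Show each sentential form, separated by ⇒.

S⇒uuM⇒uuuM⇒uuukM⇒uuukkM⇒uuukkuM⇒uuukkukM⇒uuukkukkM⇒uuukkukkuk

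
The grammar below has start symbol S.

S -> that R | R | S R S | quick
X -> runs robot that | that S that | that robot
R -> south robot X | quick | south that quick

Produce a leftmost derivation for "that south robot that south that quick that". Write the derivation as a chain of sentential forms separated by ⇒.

S ⇒ that R   [S -> that R]
that R ⇒ that south robot X   [R -> south robot X]
that south robot X ⇒ that south robot that S that   [X -> that S that]
that south robot that S that ⇒ that south robot that R that   [S -> R]
that south robot that R that ⇒ that south robot that south that quick that   [R -> south that quick]

S ⇒ that R ⇒ that south robot X ⇒ that south robot that S that ⇒ that south robot that R that ⇒ that south robot that south that quick that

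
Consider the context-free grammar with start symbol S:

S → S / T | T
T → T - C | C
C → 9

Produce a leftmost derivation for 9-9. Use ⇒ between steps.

S ⇒ T ⇒ T-C ⇒ C-C ⇒ 9-C ⇒ 9-9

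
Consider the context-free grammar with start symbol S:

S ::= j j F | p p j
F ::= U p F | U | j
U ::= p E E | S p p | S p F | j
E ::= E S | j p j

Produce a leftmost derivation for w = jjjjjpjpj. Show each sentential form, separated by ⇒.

S ⇒ jjF ⇒ jjUpF ⇒ jjSpFpF ⇒ jjjjFpFpF ⇒ jjjjUpFpF ⇒ jjjjjpFpF ⇒ jjjjjpUpF ⇒ jjjjjpjpF ⇒ jjjjjpjpj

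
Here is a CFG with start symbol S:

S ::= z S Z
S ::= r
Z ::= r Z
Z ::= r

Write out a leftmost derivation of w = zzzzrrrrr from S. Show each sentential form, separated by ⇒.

S ⇒ zSZ   [S ::= z S Z]
zSZ ⇒ zzSZZ   [S ::= z S Z]
zzSZZ ⇒ zzzSZZZ   [S ::= z S Z]
zzzSZZZ ⇒ zzzzSZZZZ   [S ::= z S Z]
zzzzSZZZZ ⇒ zzzzrZZZZ   [S ::= r]
zzzzrZZZZ ⇒ zzzzrrZZZ   [Z ::= r]
zzzzrrZZZ ⇒ zzzzrrrZZ   [Z ::= r]
zzzzrrrZZ ⇒ zzzzrrrrZ   [Z ::= r]
zzzzrrrrZ ⇒ zzzzrrrrr   [Z ::= r]

S⇒zSZ⇒zzSZZ⇒zzzSZZZ⇒zzzzSZZZZ⇒zzzzrZZZZ⇒zzzzrrZZZ⇒zzzzrrrZZ⇒zzzzrrrrZ⇒zzzzrrrrr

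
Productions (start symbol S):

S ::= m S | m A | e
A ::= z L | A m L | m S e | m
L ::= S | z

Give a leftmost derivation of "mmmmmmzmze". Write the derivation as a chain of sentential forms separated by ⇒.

S ⇒ mS ⇒ mmA ⇒ mmmSe ⇒ mmmmAe ⇒ mmmmAmLe ⇒ mmmmAmLmLe ⇒ mmmmmmLmLe ⇒ mmmmmmzmLe ⇒ mmmmmmzmze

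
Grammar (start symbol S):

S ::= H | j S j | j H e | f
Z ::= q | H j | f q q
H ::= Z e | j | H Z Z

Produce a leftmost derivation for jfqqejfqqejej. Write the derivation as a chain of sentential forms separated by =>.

S => H => HZZ => jZZ => jHjZ => jZejZ => jfqqejZ => jfqqejHj => jfqqejZej => jfqqejHjej => jfqqejZejej => jfqqejfqqejej

S => H   [S ::= H]
H => HZZ   [H ::= H Z Z]
HZZ => jZZ   [H ::= j]
jZZ => jHjZ   [Z ::= H j]
jHjZ => jZejZ   [H ::= Z e]
jZejZ => jfqqejZ   [Z ::= f q q]
jfqqejZ => jfqqejHj   [Z ::= H j]
jfqqejHj => jfqqejZej   [H ::= Z e]
jfqqejZej => jfqqejHjej   [Z ::= H j]
jfqqejHjej => jfqqejZejej   [H ::= Z e]
jfqqejZejej => jfqqejfqqejej   [Z ::= f q q]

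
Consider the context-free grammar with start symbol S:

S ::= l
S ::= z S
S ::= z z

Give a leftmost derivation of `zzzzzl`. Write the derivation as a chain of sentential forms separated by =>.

S => zS   [S ::= z S]
zS => zzS   [S ::= z S]
zzS => zzzS   [S ::= z S]
zzzS => zzzzS   [S ::= z S]
zzzzS => zzzzzS   [S ::= z S]
zzzzzS => zzzzzl   [S ::= l]

S => zS => zzS => zzzS => zzzzS => zzzzzS => zzzzzl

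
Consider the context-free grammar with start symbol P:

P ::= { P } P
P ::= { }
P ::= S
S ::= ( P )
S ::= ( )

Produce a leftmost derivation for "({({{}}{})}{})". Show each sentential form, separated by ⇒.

P ⇒ S   [P ::= S]
S ⇒ (P)   [S ::= ( P )]
(P) ⇒ ({P}P)   [P ::= { P } P]
({P}P) ⇒ ({S}P)   [P ::= S]
({S}P) ⇒ ({(P)}P)   [S ::= ( P )]
({(P)}P) ⇒ ({({P}P)}P)   [P ::= { P } P]
({({P}P)}P) ⇒ ({({{}}P)}P)   [P ::= { }]
({({{}}P)}P) ⇒ ({({{}}{})}P)   [P ::= { }]
({({{}}{})}P) ⇒ ({({{}}{})}{})   [P ::= { }]

P⇒S⇒(P)⇒({P}P)⇒({S}P)⇒({(P)}P)⇒({({P}P)}P)⇒({({{}}P)}P)⇒({({{}}{})}P)⇒({({{}}{})}{})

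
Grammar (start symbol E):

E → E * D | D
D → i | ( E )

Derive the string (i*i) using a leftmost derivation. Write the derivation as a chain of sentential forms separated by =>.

E => D   [E → D]
D => (E)   [D → ( E )]
(E) => (E*D)   [E → E * D]
(E*D) => (D*D)   [E → D]
(D*D) => (i*D)   [D → i]
(i*D) => (i*i)   [D → i]

E => D => (E) => (E*D) => (D*D) => (i*D) => (i*i)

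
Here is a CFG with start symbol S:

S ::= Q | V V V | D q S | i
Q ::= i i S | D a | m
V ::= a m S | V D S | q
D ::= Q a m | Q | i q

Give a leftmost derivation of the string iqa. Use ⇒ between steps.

S ⇒ Q   [S ::= Q]
Q ⇒ Da   [Q ::= D a]
Da ⇒ iqa   [D ::= i q]

S ⇒ Q ⇒ Da ⇒ iqa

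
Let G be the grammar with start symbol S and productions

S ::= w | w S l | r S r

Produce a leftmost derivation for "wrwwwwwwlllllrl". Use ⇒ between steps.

S ⇒ wSl   [S ::= w S l]
wSl ⇒ wrSrl   [S ::= r S r]
wrSrl ⇒ wrwSlrl   [S ::= w S l]
wrwSlrl ⇒ wrwwSllrl   [S ::= w S l]
wrwwSllrl ⇒ wrwwwSlllrl   [S ::= w S l]
wrwwwSlllrl ⇒ wrwwwwSllllrl   [S ::= w S l]
wrwwwwSllllrl ⇒ wrwwwwwSlllllrl   [S ::= w S l]
wrwwwwwSlllllrl ⇒ wrwwwwwwlllllrl   [S ::= w]

S⇒wSl⇒wrSrl⇒wrwSlrl⇒wrwwSllrl⇒wrwwwSlllrl⇒wrwwwwSllllrl⇒wrwwwwwSlllllrl⇒wrwwwwwwlllllrl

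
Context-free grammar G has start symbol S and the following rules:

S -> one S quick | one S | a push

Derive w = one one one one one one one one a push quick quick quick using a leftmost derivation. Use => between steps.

S => one S quick => one one S quick => one one one S quick => one one one one S quick => one one one one one S quick quick => one one one one one one S quick quick => one one one one one one one S quick quick quick => one one one one one one one one S quick quick quick => one one one one one one one one a push quick quick quick

S => one S quick   [S -> one S quick]
one S quick => one one S quick   [S -> one S]
one one S quick => one one one S quick   [S -> one S]
one one one S quick => one one one one S quick   [S -> one S]
one one one one S quick => one one one one one S quick quick   [S -> one S quick]
one one one one one S quick quick => one one one one one one S quick quick   [S -> one S]
one one one one one one S quick quick => one one one one one one one S quick quick quick   [S -> one S quick]
one one one one one one one S quick quick quick => one one one one one one one one S quick quick quick   [S -> one S]
one one one one one one one one S quick quick quick => one one one one one one one one a push quick quick quick   [S -> a push]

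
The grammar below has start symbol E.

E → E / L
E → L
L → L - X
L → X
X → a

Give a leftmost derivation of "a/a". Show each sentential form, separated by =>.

E => E/L   [E → E / L]
E/L => L/L   [E → L]
L/L => X/L   [L → X]
X/L => a/L   [X → a]
a/L => a/X   [L → X]
a/X => a/a   [X → a]

E => E/L => L/L => X/L => a/L => a/X => a/a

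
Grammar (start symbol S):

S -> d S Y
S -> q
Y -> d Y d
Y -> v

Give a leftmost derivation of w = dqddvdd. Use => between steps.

S=>dSY=>dqY=>dqdYd=>dqddYdd=>dqddvdd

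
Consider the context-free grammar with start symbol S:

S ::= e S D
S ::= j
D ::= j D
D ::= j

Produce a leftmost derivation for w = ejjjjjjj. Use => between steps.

S=>eSD=>ejD=>ejjD=>ejjjD=>ejjjjD=>ejjjjjD=>ejjjjjjD=>ejjjjjjj

S => eSD   [S ::= e S D]
eSD => ejD   [S ::= j]
ejD => ejjD   [D ::= j D]
ejjD => ejjjD   [D ::= j D]
ejjjD => ejjjjD   [D ::= j D]
ejjjjD => ejjjjjD   [D ::= j D]
ejjjjjD => ejjjjjjD   [D ::= j D]
ejjjjjjD => ejjjjjjj   [D ::= j]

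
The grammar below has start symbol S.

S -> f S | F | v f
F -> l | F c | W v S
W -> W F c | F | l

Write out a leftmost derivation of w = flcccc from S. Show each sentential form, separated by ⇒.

S⇒fS⇒fF⇒fFc⇒fFcc⇒fFccc⇒fFcccc⇒flcccc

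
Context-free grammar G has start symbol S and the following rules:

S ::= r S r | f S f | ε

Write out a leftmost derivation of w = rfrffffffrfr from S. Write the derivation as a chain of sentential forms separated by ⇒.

S ⇒ rSr   [S ::= r S r]
rSr ⇒ rfSfr   [S ::= f S f]
rfSfr ⇒ rfrSrfr   [S ::= r S r]
rfrSrfr ⇒ rfrfSfrfr   [S ::= f S f]
rfrfSfrfr ⇒ rfrffSffrfr   [S ::= f S f]
rfrffSffrfr ⇒ rfrfffSfffrfr   [S ::= f S f]
rfrfffSfffrfr ⇒ rfrffffffrfr   [S ::= ε]

S ⇒ rSr ⇒ rfSfr ⇒ rfrSrfr ⇒ rfrfSfrfr ⇒ rfrffSffrfr ⇒ rfrfffSfffrfr ⇒ rfrffffffrfr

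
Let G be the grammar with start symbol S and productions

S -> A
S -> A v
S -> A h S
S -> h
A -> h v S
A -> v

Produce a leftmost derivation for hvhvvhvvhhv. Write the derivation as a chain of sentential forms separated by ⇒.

S⇒Av⇒hvSv⇒hvAhSv⇒hvhvShSv⇒hvhvAhShSv⇒hvhvvhShSv⇒hvhvvhAvhSv⇒hvhvvhvvhSv⇒hvhvvhvvhhv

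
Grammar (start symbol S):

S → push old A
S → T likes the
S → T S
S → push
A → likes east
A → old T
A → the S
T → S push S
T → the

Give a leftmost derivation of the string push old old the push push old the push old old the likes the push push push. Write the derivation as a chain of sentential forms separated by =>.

S => T S => S push S S => T likes the push S S => S push S likes the push S S => push old A push S likes the push S S => push old old T push S likes the push S S => push old old the push S likes the push S S => push old old the push push old A likes the push S S => push old old the push push old the S likes the push S S => push old old the push push old the push old A likes the push S S => push old old the push push old the push old old T likes the push S S => push old old the push push old the push old old the likes the push S S => push old old the push push old the push old old the likes the push push S => push old old the push push old the push old old the likes the push push push

S => T S   [S → T S]
T S => S push S S   [T → S push S]
S push S S => T likes the push S S   [S → T likes the]
T likes the push S S => S push S likes the push S S   [T → S push S]
S push S likes the push S S => push old A push S likes the push S S   [S → push old A]
push old A push S likes the push S S => push old old T push S likes the push S S   [A → old T]
push old old T push S likes the push S S => push old old the push S likes the push S S   [T → the]
push old old the push S likes the push S S => push old old the push push old A likes the push S S   [S → push old A]
push old old the push push old A likes the push S S => push old old the push push old the S likes the push S S   [A → the S]
push old old the push push old the S likes the push S S => push old old the push push old the push old A likes the push S S   [S → push old A]
push old old the push push old the push old A likes the push S S => push old old the push push old the push old old T likes the push S S   [A → old T]
push old old the push push old the push old old T likes the push S S => push old old the push push old the push old old the likes the push S S   [T → the]
push old old the push push old the push old old the likes the push S S => push old old the push push old the push old old the likes the push push S   [S → push]
push old old the push push old the push old old the likes the push push S => push old old the push push old the push old old the likes the push push push   [S → push]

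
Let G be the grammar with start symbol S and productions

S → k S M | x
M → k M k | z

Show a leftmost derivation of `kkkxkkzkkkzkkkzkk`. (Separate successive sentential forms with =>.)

S=>kSM=>kkSMM=>kkkSMMM=>kkkxMMM=>kkkxkMkMM=>kkkxkkMkkMM=>kkkxkkzkkMM=>kkkxkkzkkkMkM=>kkkxkkzkkkzkM=>kkkxkkzkkkzkkMk=>kkkxkkzkkkzkkkMkk=>kkkxkkzkkkzkkkzkk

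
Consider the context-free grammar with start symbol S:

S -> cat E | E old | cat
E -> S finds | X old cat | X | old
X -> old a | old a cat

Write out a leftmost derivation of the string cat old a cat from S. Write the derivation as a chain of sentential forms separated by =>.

S => cat E => cat X => cat old a cat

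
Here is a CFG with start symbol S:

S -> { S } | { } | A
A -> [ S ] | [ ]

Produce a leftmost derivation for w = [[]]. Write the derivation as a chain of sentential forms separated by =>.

S=>A=>[S]=>[A]=>[[]]

S => A   [S -> A]
A => [S]   [A -> [ S ]]
[S] => [A]   [S -> A]
[A] => [[]]   [A -> [ ]]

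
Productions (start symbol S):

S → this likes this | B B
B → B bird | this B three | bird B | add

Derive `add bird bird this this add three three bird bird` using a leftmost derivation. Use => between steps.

S => B B   [S → B B]
B B => B bird B   [B → B bird]
B bird B => add bird B   [B → add]
add bird B => add bird B bird   [B → B bird]
add bird B bird => add bird B bird bird   [B → B bird]
add bird B bird bird => add bird bird B bird bird   [B → bird B]
add bird bird B bird bird => add bird bird this B three bird bird   [B → this B three]
add bird bird this B three bird bird => add bird bird this this B three three bird bird   [B → this B three]
add bird bird this this B three three bird bird => add bird bird this this add three three bird bird   [B → add]

S => B B => B bird B => add bird B => add bird B bird => add bird B bird bird => add bird bird B bird bird => add bird bird this B three bird bird => add bird bird this this B three three bird bird => add bird bird this this add three three bird bird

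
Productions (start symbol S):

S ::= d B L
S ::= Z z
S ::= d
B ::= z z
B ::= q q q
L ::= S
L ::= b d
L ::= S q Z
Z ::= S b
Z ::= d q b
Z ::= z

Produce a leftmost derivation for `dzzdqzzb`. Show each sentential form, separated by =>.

S => dBL => dzzL => dzzSqZ => dzzdqZ => dzzdqSb => dzzdqZzb => dzzdqzzb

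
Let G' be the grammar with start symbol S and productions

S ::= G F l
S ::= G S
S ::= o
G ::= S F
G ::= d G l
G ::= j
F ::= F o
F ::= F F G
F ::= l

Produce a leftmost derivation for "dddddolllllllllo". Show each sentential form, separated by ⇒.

S⇒GS⇒dGlS⇒ddGllS⇒dddGlllS⇒ddddGllllS⇒dddddGlllllS⇒dddddSFlllllS⇒dddddGFlFlllllS⇒dddddSFFlFlllllS⇒dddddoFFlFlllllS⇒dddddolFlFlllllS⇒dddddolllFlllllS⇒dddddolllllllllS⇒dddddolllllllllo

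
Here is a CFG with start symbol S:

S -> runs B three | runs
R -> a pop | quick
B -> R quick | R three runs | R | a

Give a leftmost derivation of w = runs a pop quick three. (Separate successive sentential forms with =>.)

S => runs B three => runs R quick three => runs a pop quick three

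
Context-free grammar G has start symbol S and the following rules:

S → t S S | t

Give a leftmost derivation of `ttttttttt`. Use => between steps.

S => tSS   [S → t S S]
tSS => ttSSS   [S → t S S]
ttSSS => tttSSSS   [S → t S S]
tttSSSS => ttttSSSSS   [S → t S S]
ttttSSSSS => tttttSSSS   [S → t]
tttttSSSS => ttttttSSS   [S → t]
ttttttSSS => tttttttSS   [S → t]
tttttttSS => ttttttttS   [S → t]
ttttttttS => ttttttttt   [S → t]

S => tSS => ttSSS => tttSSSS => ttttSSSSS => tttttSSSS => ttttttSSS => tttttttSS => ttttttttS => ttttttttt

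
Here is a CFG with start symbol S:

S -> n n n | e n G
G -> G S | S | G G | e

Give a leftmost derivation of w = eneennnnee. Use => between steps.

S => enG => enGG => enGGG => enGSGG => eneSGG => eneenGGG => eneenSGG => eneennnnGG => eneennnneG => eneennnnee

S => enG   [S -> e n G]
enG => enGG   [G -> G G]
enGG => enGGG   [G -> G G]
enGGG => enGSGG   [G -> G S]
enGSGG => eneSGG   [G -> e]
eneSGG => eneenGGG   [S -> e n G]
eneenGGG => eneenSGG   [G -> S]
eneenSGG => eneennnnGG   [S -> n n n]
eneennnnGG => eneennnneG   [G -> e]
eneennnneG => eneennnnee   [G -> e]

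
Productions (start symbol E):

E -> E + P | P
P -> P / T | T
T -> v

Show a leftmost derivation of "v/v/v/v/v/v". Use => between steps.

E=>P=>P/T=>P/T/T=>P/T/T/T=>P/T/T/T/T=>P/T/T/T/T/T=>T/T/T/T/T/T=>v/T/T/T/T/T=>v/v/T/T/T/T=>v/v/v/T/T/T=>v/v/v/v/T/T=>v/v/v/v/v/T=>v/v/v/v/v/v

E => P   [E -> P]
P => P/T   [P -> P / T]
P/T => P/T/T   [P -> P / T]
P/T/T => P/T/T/T   [P -> P / T]
P/T/T/T => P/T/T/T/T   [P -> P / T]
P/T/T/T/T => P/T/T/T/T/T   [P -> P / T]
P/T/T/T/T/T => T/T/T/T/T/T   [P -> T]
T/T/T/T/T/T => v/T/T/T/T/T   [T -> v]
v/T/T/T/T/T => v/v/T/T/T/T   [T -> v]
v/v/T/T/T/T => v/v/v/T/T/T   [T -> v]
v/v/v/T/T/T => v/v/v/v/T/T   [T -> v]
v/v/v/v/T/T => v/v/v/v/v/T   [T -> v]
v/v/v/v/v/T => v/v/v/v/v/v   [T -> v]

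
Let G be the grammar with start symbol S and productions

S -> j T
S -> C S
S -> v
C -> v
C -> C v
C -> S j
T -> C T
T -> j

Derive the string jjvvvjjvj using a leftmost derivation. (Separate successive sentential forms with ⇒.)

S ⇒ jT   [S -> j T]
jT ⇒ jCT   [T -> C T]
jCT ⇒ jCvT   [C -> C v]
jCvT ⇒ jSjvT   [C -> S j]
jSjvT ⇒ jjTjvT   [S -> j T]
jjTjvT ⇒ jjCTjvT   [T -> C T]
jjCTjvT ⇒ jjCvTjvT   [C -> C v]
jjCvTjvT ⇒ jjvvTjvT   [C -> v]
jjvvTjvT ⇒ jjvvCTjvT   [T -> C T]
jjvvCTjvT ⇒ jjvvvTjvT   [C -> v]
jjvvvTjvT ⇒ jjvvvjjvT   [T -> j]
jjvvvjjvT ⇒ jjvvvjjvj   [T -> j]

S⇒jT⇒jCT⇒jCvT⇒jSjvT⇒jjTjvT⇒jjCTjvT⇒jjCvTjvT⇒jjvvTjvT⇒jjvvCTjvT⇒jjvvvTjvT⇒jjvvvjjvT⇒jjvvvjjvj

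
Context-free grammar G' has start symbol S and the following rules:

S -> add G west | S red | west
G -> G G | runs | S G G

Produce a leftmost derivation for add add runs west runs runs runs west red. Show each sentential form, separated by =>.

S => S red => add G west red => add S G G west red => add add G west G G west red => add add runs west G G west red => add add runs west G G G west red => add add runs west runs G G west red => add add runs west runs runs G west red => add add runs west runs runs runs west red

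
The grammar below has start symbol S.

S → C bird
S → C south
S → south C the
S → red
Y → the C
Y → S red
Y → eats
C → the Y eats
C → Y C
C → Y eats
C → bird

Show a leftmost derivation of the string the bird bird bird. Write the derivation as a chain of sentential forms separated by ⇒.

S ⇒ C bird   [S → C bird]
C bird ⇒ Y C bird   [C → Y C]
Y C bird ⇒ the C C bird   [Y → the C]
the C C bird ⇒ the bird C bird   [C → bird]
the bird C bird ⇒ the bird bird bird   [C → bird]

S ⇒ C bird ⇒ Y C bird ⇒ the C C bird ⇒ the bird C bird ⇒ the bird bird bird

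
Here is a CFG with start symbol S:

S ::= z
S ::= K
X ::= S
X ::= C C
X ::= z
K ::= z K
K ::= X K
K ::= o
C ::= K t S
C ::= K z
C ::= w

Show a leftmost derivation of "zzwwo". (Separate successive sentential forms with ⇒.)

S⇒K⇒zK⇒zXK⇒zSK⇒zzK⇒zzXK⇒zzCCK⇒zzwCK⇒zzwwK⇒zzwwo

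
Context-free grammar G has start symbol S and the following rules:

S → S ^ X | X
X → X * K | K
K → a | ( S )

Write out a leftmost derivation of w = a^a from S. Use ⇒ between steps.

S ⇒ S^X ⇒ X^X ⇒ K^X ⇒ a^X ⇒ a^K ⇒ a^a

S ⇒ S^X   [S → S ^ X]
S^X ⇒ X^X   [S → X]
X^X ⇒ K^X   [X → K]
K^X ⇒ a^X   [K → a]
a^X ⇒ a^K   [X → K]
a^K ⇒ a^a   [K → a]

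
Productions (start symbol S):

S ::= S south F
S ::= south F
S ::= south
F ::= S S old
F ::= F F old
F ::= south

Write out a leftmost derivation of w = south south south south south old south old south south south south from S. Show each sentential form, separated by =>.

S => S south F => S south F south F => south F south F south F => south S S old south F south F => south south F S old south F south F => south south S S old S old south F south F => south south south F S old S old south F south F => south south south south S old S old south F south F => south south south south south old S old south F south F => south south south south south old south old south F south F => south south south south south old south old south south south F => south south south south south old south old south south south south

S => S south F   [S ::= S south F]
S south F => S south F south F   [S ::= S south F]
S south F south F => south F south F south F   [S ::= south F]
south F south F south F => south S S old south F south F   [F ::= S S old]
south S S old south F south F => south south F S old south F south F   [S ::= south F]
south south F S old south F south F => south south S S old S old south F south F   [F ::= S S old]
south south S S old S old south F south F => south south south F S old S old south F south F   [S ::= south F]
south south south F S old S old south F south F => south south south south S old S old south F south F   [F ::= south]
south south south south S old S old south F south F => south south south south south old S old south F south F   [S ::= south]
south south south south south old S old south F south F => south south south south south old south old south F south F   [S ::= south]
south south south south south old south old south F south F => south south south south south old south old south south south F   [F ::= south]
south south south south south old south old south south south F => south south south south south old south old south south south south   [F ::= south]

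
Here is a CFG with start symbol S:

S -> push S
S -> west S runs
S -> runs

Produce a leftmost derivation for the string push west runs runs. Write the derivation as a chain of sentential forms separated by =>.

S => push S   [S -> push S]
push S => push west S runs   [S -> west S runs]
push west S runs => push west runs runs   [S -> runs]

S => push S => push west S runs => push west runs runs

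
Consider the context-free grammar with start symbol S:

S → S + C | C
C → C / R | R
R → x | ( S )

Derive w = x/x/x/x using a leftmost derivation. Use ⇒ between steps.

S ⇒ C   [S → C]
C ⇒ C/R   [C → C / R]
C/R ⇒ C/R/R   [C → C / R]
C/R/R ⇒ C/R/R/R   [C → C / R]
C/R/R/R ⇒ R/R/R/R   [C → R]
R/R/R/R ⇒ x/R/R/R   [R → x]
x/R/R/R ⇒ x/x/R/R   [R → x]
x/x/R/R ⇒ x/x/x/R   [R → x]
x/x/x/R ⇒ x/x/x/x   [R → x]

S ⇒ C ⇒ C/R ⇒ C/R/R ⇒ C/R/R/R ⇒ R/R/R/R ⇒ x/R/R/R ⇒ x/x/R/R ⇒ x/x/x/R ⇒ x/x/x/x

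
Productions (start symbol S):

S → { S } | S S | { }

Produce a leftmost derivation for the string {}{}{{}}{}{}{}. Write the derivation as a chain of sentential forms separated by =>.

S => SS => SSS => SSSS => {}SSS => {}{}SS => {}{}SSS => {}{}SSSS => {}{}{S}SSS => {}{}{{}}SSS => {}{}{{}}{}SS => {}{}{{}}{}{}S => {}{}{{}}{}{}{}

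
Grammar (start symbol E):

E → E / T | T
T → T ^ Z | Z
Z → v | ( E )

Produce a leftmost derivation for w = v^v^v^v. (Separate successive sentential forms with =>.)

E => T => T^Z => T^Z^Z => T^Z^Z^Z => Z^Z^Z^Z => v^Z^Z^Z => v^v^Z^Z => v^v^v^Z => v^v^v^v

E => T   [E → T]
T => T^Z   [T → T ^ Z]
T^Z => T^Z^Z   [T → T ^ Z]
T^Z^Z => T^Z^Z^Z   [T → T ^ Z]
T^Z^Z^Z => Z^Z^Z^Z   [T → Z]
Z^Z^Z^Z => v^Z^Z^Z   [Z → v]
v^Z^Z^Z => v^v^Z^Z   [Z → v]
v^v^Z^Z => v^v^v^Z   [Z → v]
v^v^v^Z => v^v^v^v   [Z → v]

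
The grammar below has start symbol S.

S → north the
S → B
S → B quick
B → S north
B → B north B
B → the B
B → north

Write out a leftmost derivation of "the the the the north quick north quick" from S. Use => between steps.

S => B quick => the B quick => the the B quick => the the S north quick => the the B quick north quick => the the the B quick north quick => the the the the B quick north quick => the the the the north quick north quick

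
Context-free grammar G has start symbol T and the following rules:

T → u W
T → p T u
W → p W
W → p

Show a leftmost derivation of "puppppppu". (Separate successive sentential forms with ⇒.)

T ⇒ pTu ⇒ puWu ⇒ pupWu ⇒ puppWu ⇒ pupppWu ⇒ puppppWu ⇒ pupppppWu ⇒ puppppppu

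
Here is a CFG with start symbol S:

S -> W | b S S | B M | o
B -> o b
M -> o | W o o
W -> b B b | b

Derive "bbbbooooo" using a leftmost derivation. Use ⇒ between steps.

S ⇒ bSS   [S -> b S S]
bSS ⇒ bbSSS   [S -> b S S]
bbSSS ⇒ bbbSSSS   [S -> b S S]
bbbSSSS ⇒ bbbbSSSSS   [S -> b S S]
bbbbSSSSS ⇒ bbbboSSSS   [S -> o]
bbbboSSSS ⇒ bbbbooSSS   [S -> o]
bbbbooSSS ⇒ bbbboooSS   [S -> o]
bbbboooSS ⇒ bbbbooooS   [S -> o]
bbbbooooS ⇒ bbbbooooo   [S -> o]

S⇒bSS⇒bbSSS⇒bbbSSSS⇒bbbbSSSSS⇒bbbboSSSS⇒bbbbooSSS⇒bbbboooSS⇒bbbbooooS⇒bbbbooooo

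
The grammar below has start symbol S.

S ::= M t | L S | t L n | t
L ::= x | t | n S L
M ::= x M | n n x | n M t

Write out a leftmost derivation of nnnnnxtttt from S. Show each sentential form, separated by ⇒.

S ⇒ Mt ⇒ nMtt ⇒ nnMttt ⇒ nnnMtttt ⇒ nnnnnxtttt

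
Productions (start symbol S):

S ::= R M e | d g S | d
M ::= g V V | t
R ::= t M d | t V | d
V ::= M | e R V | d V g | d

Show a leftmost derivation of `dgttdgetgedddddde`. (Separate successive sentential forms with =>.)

S => dgS => dgRMe => dgtMdMe => dgttdMe => dgttdgVVe => dgttdgeRVVe => dgttdgetMdVVe => dgttdgetgVVdVVe => dgttdgetgeRVVdVVe => dgttdgetgedVVdVVe => dgttdgetgeddVdVVe => dgttdgetgeddddVVe => dgttdgetgedddddVe => dgttdgetgedddddde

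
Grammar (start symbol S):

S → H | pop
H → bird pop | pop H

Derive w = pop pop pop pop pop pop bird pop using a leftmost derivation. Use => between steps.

S => H => pop H => pop pop H => pop pop pop H => pop pop pop pop H => pop pop pop pop pop H => pop pop pop pop pop pop H => pop pop pop pop pop pop bird pop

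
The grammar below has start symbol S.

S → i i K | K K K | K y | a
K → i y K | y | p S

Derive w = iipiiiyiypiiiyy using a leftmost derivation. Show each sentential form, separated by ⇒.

S⇒iiK⇒iipS⇒iipiiK⇒iipiiiyK⇒iipiiiyiyK⇒iipiiiyiypS⇒iipiiiyiypiiK⇒iipiiiyiypiiiyK⇒iipiiiyiypiiiyy

S ⇒ iiK   [S → i i K]
iiK ⇒ iipS   [K → p S]
iipS ⇒ iipiiK   [S → i i K]
iipiiK ⇒ iipiiiyK   [K → i y K]
iipiiiyK ⇒ iipiiiyiyK   [K → i y K]
iipiiiyiyK ⇒ iipiiiyiypS   [K → p S]
iipiiiyiypS ⇒ iipiiiyiypiiK   [S → i i K]
iipiiiyiypiiK ⇒ iipiiiyiypiiiyK   [K → i y K]
iipiiiyiypiiiyK ⇒ iipiiiyiypiiiyy   [K → y]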